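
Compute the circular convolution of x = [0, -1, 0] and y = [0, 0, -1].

(x ⊛ y)[n] = Σ(m=0 to 2) x[m] · y[(n-m) mod 3]

Computing each output sample:
(x ⊛ y)[0] = 1
(x ⊛ y)[1] = 0
(x ⊛ y)[2] = 0

x ⊛ y = [1, 0, 0]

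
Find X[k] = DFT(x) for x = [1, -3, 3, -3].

X[k] = Σ(n=0 to 3) x[n] · ω_4^(nk)
where ω_4 = e^(-2πi/4)

Computing each X[k]:
X[0] = -2
X[1] = -2
X[2] = 10
X[3] = -2

X = [-2, -2, 10, -2]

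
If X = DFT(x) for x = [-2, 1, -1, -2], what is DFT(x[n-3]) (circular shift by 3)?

Time shift by 3: X_shifted[k] = ω_4^(3k) · X[k]
Shifted x = [1, -1, -2, -2]

DFT(x[n-3]) = [-4, 3-1i, 2, 3+1i]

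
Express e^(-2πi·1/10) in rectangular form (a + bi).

ω_10^1 = e^(-2πi·1/10)
= cos(-2π·1/10) + i·sin(-2π·1/10)
= cos(-2π/10) + i·sin(-2π/10)

ω_10^1 = cos(-2π/10) + i·sin(-2π/10) = 0.8090-0.5878i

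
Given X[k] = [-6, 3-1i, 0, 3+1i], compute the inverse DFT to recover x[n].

x[n] = (1/4) Σ(k=0 to 3) X[k] · e^(2πikn/4)

Computing each x[n]:
x[0] = 0
x[1] = -1
x[2] = -3
x[3] = -2

x = [0, -1, -3, -2]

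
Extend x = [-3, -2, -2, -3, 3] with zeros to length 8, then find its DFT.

Original 5-point DFT: [-7, 1.3541+4.1675i, -5.3541+3.8900i, -5.3541-3.8900i, 1.3541-4.1675i]
Zero-padded 8-point DFT provides frequency interpolation.

DFT_8([x, 0, ...]) = [-7, -5.2929+5.5355i, 2-1i, -6.7071+1.5355i, 3, -6.7071-1.5355i, 2+1i, -5.2929-5.5355i]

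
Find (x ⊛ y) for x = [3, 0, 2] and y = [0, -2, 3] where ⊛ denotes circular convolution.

(x ⊛ y)[n] = Σ(m=0 to 2) x[m] · y[(n-m) mod 3]

Computing each output sample:
(x ⊛ y)[0] = -4
(x ⊛ y)[1] = 0
(x ⊛ y)[2] = 9

x ⊛ y = [-4, 0, 9]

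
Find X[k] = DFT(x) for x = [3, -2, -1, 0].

X[k] = Σ(n=0 to 3) x[n] · ω_4^(nk)
where ω_4 = e^(-2πi/4)

Computing each X[k]:
X[0] = 0
X[1] = 4+2i
X[2] = 4
X[3] = 4-2i

X = [0, 4+2i, 4, 4-2i]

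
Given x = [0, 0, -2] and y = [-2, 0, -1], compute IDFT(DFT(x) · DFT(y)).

(x ⊛ y)[n] = Σ(m=0 to 2) x[m] · y[(n-m) mod 3]

Computing each output sample:
(x ⊛ y)[0] = 0
(x ⊛ y)[1] = 2
(x ⊛ y)[2] = 4

x ⊛ y = [0, 2, 4]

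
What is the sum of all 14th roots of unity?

Sum of all nth roots of unity equals 0 for n > 1 (geometric series with r ≠ 1).

0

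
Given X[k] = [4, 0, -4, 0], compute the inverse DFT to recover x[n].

x[n] = (1/4) Σ(k=0 to 3) X[k] · e^(2πikn/4)

Computing each x[n]:
x[0] = 0
x[1] = 2
x[2] = 0
x[3] = 2

x = [0, 2, 0, 2]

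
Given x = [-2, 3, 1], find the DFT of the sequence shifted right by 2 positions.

Time shift by 2: X_shifted[k] = ω_3^(2k) · X[k]
Shifted x = [3, 1, -2]

DFT(x[n-2]) = [2, 3.5000-2.5981i, 3.5000+2.5981i]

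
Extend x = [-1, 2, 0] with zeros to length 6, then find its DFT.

Original 3-point DFT: [1, -2.0000-1.7321i, -2.0000+1.7321i]
Zero-padded 6-point DFT provides frequency interpolation.

DFT_6([x, 0, ...]) = [1, -1.7321i, -2.0000-1.7321i, -3, -2.0000+1.7321i, 1.7321i]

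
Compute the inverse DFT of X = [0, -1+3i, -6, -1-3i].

x[n] = (1/4) Σ(k=0 to 3) X[k] · e^(2πikn/4)

Computing each x[n]:
x[0] = -2
x[1] = 0
x[2] = -1
x[3] = 3

x = [-2, 0, -1, 3]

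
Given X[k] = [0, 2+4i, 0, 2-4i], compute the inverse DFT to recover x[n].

x[n] = (1/4) Σ(k=0 to 3) X[k] · e^(2πikn/4)

Computing each x[n]:
x[0] = 1
x[1] = -2
x[2] = -1
x[3] = 2

x = [1, -2, -1, 2]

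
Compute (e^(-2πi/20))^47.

Since ω_20^20 = 1, powers reduce modulo 20.
47 mod 20 = 7
So ω_20^47 = ω_20^7 = e^(-2πi·7/20)

ω_20^47 = ω_20^7 = -0.5878-0.8090i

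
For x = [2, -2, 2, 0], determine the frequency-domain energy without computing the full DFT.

Parseval: Σ|x[n]|² = (1/N)Σ|X[k]|², so Σ|X[k]|² = N·Σ|x[n]|² = 4·12.0000

Σ|X[k]|² = N·Σ|x[n]|² = 4·12.0000 = 48.0000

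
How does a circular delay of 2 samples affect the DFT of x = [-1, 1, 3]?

Time shift by 2: X_shifted[k] = ω_3^(2k) · X[k]
Shifted x = [1, 3, -1]

DFT(x[n-2]) = [3, -3.4641i, 3.4641i]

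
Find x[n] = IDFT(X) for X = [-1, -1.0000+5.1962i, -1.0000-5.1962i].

x[n] = (1/3) Σ(k=0 to 2) X[k] · e^(2πikn/3)

Computing each x[n]:
x[0] = -1
x[1] = -3
x[2] = 3

x = [-1, -3, 3]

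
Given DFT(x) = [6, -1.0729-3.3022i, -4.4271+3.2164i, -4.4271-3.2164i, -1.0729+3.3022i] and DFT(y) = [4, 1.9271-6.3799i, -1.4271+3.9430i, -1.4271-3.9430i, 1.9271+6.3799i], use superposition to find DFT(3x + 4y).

By linearity: DFT(3x + 4y) = 3·DFT(x) + 4·DFT(y)
= 3·[6, -1.0729-3.3022i, -4.4271+3.2164i, -4.4271-3.2164i, -1.0729+3.3022i] + 4·[4, 1.9271-6.3799i, -1.4271+3.9430i, -1.4271-3.9430i, 1.9271+6.3799i]

Computing element-wise:
Z[0] = 3·(6) + 4·(4) = 34
Z[1] = 3·(-1.0729-3.3022i) + 4·(1.9271-6.3799i) = 4.4897-35.4262i
Z[2] = 3·(-4.4271+3.2164i) + 4·(-1.4271+3.9430i) = -18.9897+25.4212i
Z[3] = 3·(-4.4271-3.2164i) + 4·(-1.4271-3.9430i) = -18.9897-25.4212i
Z[4] = 3·(-1.0729+3.3022i) + 4·(1.9271+6.3799i) = 4.4897+35.4262i

DFT(3x + 4y) = 3·X + 4·Y = [34, 4.4897-35.4262i, -18.9897+25.4212i, -18.9897-25.4212i, 4.4897+35.4262i]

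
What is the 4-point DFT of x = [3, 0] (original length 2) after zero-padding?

Original 2-point DFT: [3, 3]
Zero-padded 4-point DFT provides frequency interpolation.

DFT_4([x, 0, ...]) = [3, 3, 3, 3]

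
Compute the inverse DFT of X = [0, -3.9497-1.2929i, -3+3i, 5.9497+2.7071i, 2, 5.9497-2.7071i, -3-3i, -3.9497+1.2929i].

x[n] = (1/8) Σ(k=0 to 7) X[k] · e^(2πikn/8)

Computing each x[n]:
x[0] = 0
x[1] = -3
x[2] = 2
x[3] = 2
x[4] = -1
x[5] = 1
x[6] = 0
x[7] = -1

x = [0, -3, 2, 2, -1, 1, 0, -1]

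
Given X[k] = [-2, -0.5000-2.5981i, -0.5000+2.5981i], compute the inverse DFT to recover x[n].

x[n] = (1/3) Σ(k=0 to 2) X[k] · e^(2πikn/3)

Computing each x[n]:
x[0] = -1
x[1] = 1
x[2] = -2

x = [-1, 1, -2]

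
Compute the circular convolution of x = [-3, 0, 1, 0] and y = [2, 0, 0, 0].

(x ⊛ y)[n] = Σ(m=0 to 3) x[m] · y[(n-m) mod 4]

Computing each output sample:
(x ⊛ y)[0] = -6
(x ⊛ y)[1] = 0
(x ⊛ y)[2] = 2
(x ⊛ y)[3] = 0

x ⊛ y = [-6, 0, 2, 0]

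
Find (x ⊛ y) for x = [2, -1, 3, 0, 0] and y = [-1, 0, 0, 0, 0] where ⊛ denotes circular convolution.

(x ⊛ y)[n] = Σ(m=0 to 4) x[m] · y[(n-m) mod 5]

Computing each output sample:
(x ⊛ y)[0] = -2
(x ⊛ y)[1] = 1
(x ⊛ y)[2] = -3
(x ⊛ y)[3] = 0
(x ⊛ y)[4] = 0

x ⊛ y = [-2, 1, -3, 0, 0]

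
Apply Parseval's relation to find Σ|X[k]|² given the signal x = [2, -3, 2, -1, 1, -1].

Parseval: Σ|x[n]|² = (1/N)Σ|X[k]|², so Σ|X[k]|² = N·Σ|x[n]|² = 6·20.0000

Σ|X[k]|² = N·Σ|x[n]|² = 6·20.0000 = 120.0000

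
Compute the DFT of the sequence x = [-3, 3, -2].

X[k] = Σ(n=0 to 2) x[n] · ω_3^(nk)
where ω_3 = e^(-2πi/3)

Computing each X[k]:
X[0] = -2
X[1] = -3.5000-4.3301i
X[2] = -3.5000+4.3301i

X = [-2, -3.5000-4.3301i, -3.5000+4.3301i]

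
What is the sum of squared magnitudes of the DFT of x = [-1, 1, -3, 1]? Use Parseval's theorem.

Parseval: Σ|x[n]|² = (1/N)Σ|X[k]|², so Σ|X[k]|² = N·Σ|x[n]|² = 4·12.0000

Σ|X[k]|² = N·Σ|x[n]|² = 4·12.0000 = 48.0000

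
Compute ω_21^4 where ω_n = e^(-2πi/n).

ω_21^4 = e^(-2πi·4/21)
= cos(-2π·4/21) + i·sin(-2π·4/21)
= cos(-8π/21) + i·sin(-8π/21)

ω_21^4 = cos(-8π/21) + i·sin(-8π/21) = 0.3653-0.9309i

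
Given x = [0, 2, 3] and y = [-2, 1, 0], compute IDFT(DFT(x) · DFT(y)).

(x ⊛ y)[n] = Σ(m=0 to 2) x[m] · y[(n-m) mod 3]

Computing each output sample:
(x ⊛ y)[0] = 3
(x ⊛ y)[1] = -4
(x ⊛ y)[2] = -4

x ⊛ y = [3, -4, -4]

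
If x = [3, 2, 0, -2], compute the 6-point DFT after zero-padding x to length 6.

Original 4-point DFT: [3, 3-4i, 3, 3+4i]
Zero-padded 6-point DFT provides frequency interpolation.

DFT_6([x, 0, ...]) = [3, 6.0000-1.7321i, -1.7321i, 3, 1.7321i, 6.0000+1.7321i]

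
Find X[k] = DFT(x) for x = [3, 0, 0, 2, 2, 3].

X[k] = Σ(n=0 to 5) x[n] · ω_6^(nk)
where ω_6 = e^(-2πi/6)

Computing each X[k]:
X[0] = 10
X[1] = 1.5000+4.3301i
X[2] = 2.5000+0.8660i
X[3] = 0
X[4] = 2.5000-0.8660i
X[5] = 1.5000-4.3301i

X = [10, 1.5000+4.3301i, 2.5000+0.8660i, 0, 2.5000-0.8660i, 1.5000-4.3301i]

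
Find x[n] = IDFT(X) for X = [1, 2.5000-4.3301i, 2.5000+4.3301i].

x[n] = (1/3) Σ(k=0 to 2) X[k] · e^(2πikn/3)

Computing each x[n]:
x[0] = 2
x[1] = 2
x[2] = -3

x = [2, 2, -3]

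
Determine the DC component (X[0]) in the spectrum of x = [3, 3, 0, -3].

X[0] = Σ(n=0 to 3) x[n] · ω_4^0 = Σ x[n]
= (3) + (3) + (0) + (-3)

X[0] = 3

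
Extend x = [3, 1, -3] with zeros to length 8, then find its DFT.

Original 3-point DFT: [1, 4.0000-3.4641i, 4.0000+3.4641i]
Zero-padded 8-point DFT provides frequency interpolation.

DFT_8([x, 0, ...]) = [1, 3.7071+2.2929i, 6-1i, 2.2929-3.7071i, -1, 2.2929+3.7071i, 6+1i, 3.7071-2.2929i]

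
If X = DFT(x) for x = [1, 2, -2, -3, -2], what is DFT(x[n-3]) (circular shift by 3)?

Time shift by 3: X_shifted[k] = ω_5^(3k) · X[k]
Shifted x = [-2, -3, -2, 1, 2]

DFT(x[n-3]) = [-4, -1.5000+6.5186i, -1.5000+0.0858i, -1.5000-0.0858i, -1.5000-6.5186i]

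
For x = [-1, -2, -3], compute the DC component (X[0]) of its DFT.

X[0] = Σ(n=0 to 2) x[n] · ω_3^0 = Σ x[n]
= (-1) + (-2) + (-3)

X[0] = -6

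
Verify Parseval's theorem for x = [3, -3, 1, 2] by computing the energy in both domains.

Time domain:
Σ|x[n]|² = |3|² + |-3|² + |1|² + |2|² = 23.0000

Frequency domain:
(1/4)Σ|X[k]|² = (1/4)(|3|² + |2+5i|² + |5|² + |2-5i|²) = (1/4)·92.0000 = 23.0000

Both sides agree, confirming Parseval's theorem.

Σ|x[n]|² = (1/N)Σ|X[k]|² = 23.0000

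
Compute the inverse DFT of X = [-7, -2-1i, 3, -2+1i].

x[n] = (1/4) Σ(k=0 to 3) X[k] · e^(2πikn/4)

Computing each x[n]:
x[0] = -2
x[1] = -2
x[2] = 0
x[3] = -3

x = [-2, -2, 0, -3]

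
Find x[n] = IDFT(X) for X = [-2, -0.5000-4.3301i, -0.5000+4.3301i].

x[n] = (1/3) Σ(k=0 to 2) X[k] · e^(2πikn/3)

Computing each x[n]:
x[0] = -1
x[1] = 2
x[2] = -3

x = [-1, 2, -3]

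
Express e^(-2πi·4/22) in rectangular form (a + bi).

ω_22^4 = e^(-2πi·4/22)
= cos(-2π·4/22) + i·sin(-2π·4/22)
= cos(-8π/22) + i·sin(-8π/22)

ω_22^4 = cos(-8π/22) + i·sin(-8π/22) = 0.4154-0.9096i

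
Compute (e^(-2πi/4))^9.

Since ω_4^4 = 1, powers reduce modulo 4.
9 mod 4 = 1
So ω_4^9 = ω_4^1 = e^(-2πi·1/4)

ω_4^9 = ω_4^1 = -1i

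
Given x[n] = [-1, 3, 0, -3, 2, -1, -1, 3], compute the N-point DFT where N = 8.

X[k] = Σ(n=0 to 7) x[n] · ω_8^(nk)
where ω_8 = e^(-2πi/8)

Computing each X[k]:
X[0] = 2
X[1] = 4.0711+0.4142i
X[2] = 2-2i
X[3] = -10.0711+2.4142i
X[4] = -2
X[5] = -10.0711-2.4142i
X[6] = 2+2i
X[7] = 4.0711-0.4142i

X = [2, 4.0711+0.4142i, 2-2i, -10.0711+2.4142i, -2, -10.0711-2.4142i, 2+2i, 4.0711-0.4142i]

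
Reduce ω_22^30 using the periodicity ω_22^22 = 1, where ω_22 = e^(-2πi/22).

Since ω_22^22 = 1, powers reduce modulo 22.
30 mod 22 = 8
So ω_22^30 = ω_22^8 = e^(-2πi·8/22)

ω_22^30 = ω_22^8 = -0.6549-0.7557i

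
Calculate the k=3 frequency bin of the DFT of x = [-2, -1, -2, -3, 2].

X[3] = Σ(n=0 to 4) x[n] · ω_5^(3n) where ω_5 = e^(-2πi/5)
= (-2)·ω_5^0 + (-1)·ω_5^3 + (-2)·ω_5^6 + (-3)·ω_5^9 + (2)·ω_5^12

X[3] = -4.3541-2.7144i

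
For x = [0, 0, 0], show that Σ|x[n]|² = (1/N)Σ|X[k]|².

Time domain:
Σ|x[n]|² = |0|² + |0|² + |0|² = 0.0000

Frequency domain:
(1/3)Σ|X[k]|² = (1/3)(|0|² + |0|² + |0|²) = (1/3)·0.0000 = 0.0000

Both sides agree, confirming Parseval's theorem.

Σ|x[n]|² = (1/N)Σ|X[k]|² = 0.0000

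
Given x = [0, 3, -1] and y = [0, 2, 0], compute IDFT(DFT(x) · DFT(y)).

(x ⊛ y)[n] = Σ(m=0 to 2) x[m] · y[(n-m) mod 3]

Computing each output sample:
(x ⊛ y)[0] = -2
(x ⊛ y)[1] = 0
(x ⊛ y)[2] = 6

x ⊛ y = [-2, 0, 6]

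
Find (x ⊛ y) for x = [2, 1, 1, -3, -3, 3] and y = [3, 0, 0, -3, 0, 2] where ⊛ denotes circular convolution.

(x ⊛ y)[n] = Σ(m=0 to 5) x[m] · y[(n-m) mod 6]

Computing each output sample:
(x ⊛ y)[0] = 17
(x ⊛ y)[1] = 14
(x ⊛ y)[2] = -12
(x ⊛ y)[3] = -21
(x ⊛ y)[4] = -6
(x ⊛ y)[5] = 10

x ⊛ y = [17, 14, -12, -21, -6, 10]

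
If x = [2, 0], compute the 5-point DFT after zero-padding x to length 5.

Original 2-point DFT: [2, 2]
Zero-padded 5-point DFT provides frequency interpolation.

DFT_5([x, 0, ...]) = [2, 2, 2, 2, 2]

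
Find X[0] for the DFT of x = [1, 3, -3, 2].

X[0] = Σ(n=0 to 3) x[n] · ω_4^0 = Σ x[n]
= (1) + (3) + (-3) + (2)

X[0] = 3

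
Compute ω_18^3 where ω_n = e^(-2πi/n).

ω_18^3 = e^(-2πi·3/18)
= cos(-2π·3/18) + i·sin(-2π·3/18)
= cos(-6π/18) + i·sin(-6π/18)

ω_18^3 = cos(-6π/18) + i·sin(-6π/18) = 0.5000-0.8660i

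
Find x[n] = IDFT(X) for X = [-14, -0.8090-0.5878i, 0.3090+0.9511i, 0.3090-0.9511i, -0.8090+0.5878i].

x[n] = (1/5) Σ(k=0 to 4) X[k] · e^(2πikn/5)

Computing each x[n]:
x[0] = -3
x[1] = -3
x[2] = -2
x[3] = -3
x[4] = -3

x = [-3, -3, -2, -3, -3]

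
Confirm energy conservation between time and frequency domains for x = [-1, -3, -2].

Time domain:
Σ|x[n]|² = |-1|² + |-3|² + |-2|² = 14.0000

Frequency domain:
(1/3)Σ|X[k]|² = (1/3)(|-6|² + |1.5000+0.8660i|² + |1.5000-0.8660i|²) = (1/3)·42.0000 = 14.0000

Both sides agree, confirming Parseval's theorem.

Σ|x[n]|² = (1/N)Σ|X[k]|² = 14.0000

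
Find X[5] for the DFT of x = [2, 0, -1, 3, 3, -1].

X[5] = Σ(n=0 to 5) x[n] · ω_6^(5n) where ω_6 = e^(-2πi/6)
= (2)·ω_6^0 + (0)·ω_6^5 + (-1)·ω_6^10 + (3)·ω_6^15 + (3)·ω_6^20 + (-1)·ω_6^25

X[5] = -2.5000-2.5981i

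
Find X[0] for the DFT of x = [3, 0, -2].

X[0] = Σ(n=0 to 2) x[n] · ω_3^0 = Σ x[n]
= (3) + (0) + (-2)

X[0] = 1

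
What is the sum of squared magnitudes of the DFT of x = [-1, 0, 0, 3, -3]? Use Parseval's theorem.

Parseval: Σ|x[n]|² = (1/N)Σ|X[k]|², so Σ|X[k]|² = N·Σ|x[n]|² = 5·19.0000

Σ|X[k]|² = N·Σ|x[n]|² = 5·19.0000 = 95.0000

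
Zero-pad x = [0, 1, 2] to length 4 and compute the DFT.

Original 3-point DFT: [3, -1.5000+0.8660i, -1.5000-0.8660i]
Zero-padded 4-point DFT provides frequency interpolation.

DFT_4([x, 0, ...]) = [3, -2-1i, 1, -2+1i]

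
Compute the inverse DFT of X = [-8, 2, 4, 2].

x[n] = (1/4) Σ(k=0 to 3) X[k] · e^(2πikn/4)

Computing each x[n]:
x[0] = 0
x[1] = -3
x[2] = -2
x[3] = -3

x = [0, -3, -2, -3]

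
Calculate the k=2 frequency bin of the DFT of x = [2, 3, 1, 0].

X[2] = Σ(n=0 to 3) x[n] · ω_4^(2n) where ω_4 = e^(-2πi/4)
= (2)·ω_4^0 + (3)·ω_4^2 + (1)·ω_4^4 + (0)·ω_4^6

X[2] = 0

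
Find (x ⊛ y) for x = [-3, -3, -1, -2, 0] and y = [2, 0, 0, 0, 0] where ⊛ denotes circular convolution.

(x ⊛ y)[n] = Σ(m=0 to 4) x[m] · y[(n-m) mod 5]

Computing each output sample:
(x ⊛ y)[0] = -6
(x ⊛ y)[1] = -6
(x ⊛ y)[2] = -2
(x ⊛ y)[3] = -4
(x ⊛ y)[4] = 0

x ⊛ y = [-6, -6, -2, -4, 0]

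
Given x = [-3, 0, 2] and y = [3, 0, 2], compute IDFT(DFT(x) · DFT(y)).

(x ⊛ y)[n] = Σ(m=0 to 2) x[m] · y[(n-m) mod 3]

Computing each output sample:
(x ⊛ y)[0] = -9
(x ⊛ y)[1] = 4
(x ⊛ y)[2] = 0

x ⊛ y = [-9, 4, 0]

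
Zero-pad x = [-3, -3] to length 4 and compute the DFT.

Original 2-point DFT: [-6, 0]
Zero-padded 4-point DFT provides frequency interpolation.

DFT_4([x, 0, ...]) = [-6, -3+3i, 0, -3-3i]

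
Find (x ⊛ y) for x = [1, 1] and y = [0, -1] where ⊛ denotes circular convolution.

(x ⊛ y)[n] = Σ(m=0 to 1) x[m] · y[(n-m) mod 2]

Computing each output sample:
(x ⊛ y)[0] = -1
(x ⊛ y)[1] = -1

x ⊛ y = [-1, -1]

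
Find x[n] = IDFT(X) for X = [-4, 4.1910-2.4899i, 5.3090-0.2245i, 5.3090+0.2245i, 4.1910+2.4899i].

x[n] = (1/5) Σ(k=0 to 4) X[k] · e^(2πikn/5)

Computing each x[n]:
x[0] = 3
x[1] = -1
x[2] = -1
x[3] = -2
x[4] = -3

x = [3, -1, -1, -2, -3]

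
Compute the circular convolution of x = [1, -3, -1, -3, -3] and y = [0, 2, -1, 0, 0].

(x ⊛ y)[n] = Σ(m=0 to 4) x[m] · y[(n-m) mod 5]

Computing each output sample:
(x ⊛ y)[0] = -3
(x ⊛ y)[1] = 5
(x ⊛ y)[2] = -7
(x ⊛ y)[3] = 1
(x ⊛ y)[4] = -5

x ⊛ y = [-3, 5, -7, 1, -5]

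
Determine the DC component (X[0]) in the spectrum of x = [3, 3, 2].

X[0] = Σ(n=0 to 2) x[n] · ω_3^0 = Σ x[n]
= (3) + (3) + (2)

X[0] = 8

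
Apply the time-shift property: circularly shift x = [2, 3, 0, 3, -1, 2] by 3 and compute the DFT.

Time shift by 3: X_shifted[k] = ω_6^(3k) · X[k]
Shifted x = [3, -1, 2, 2, 3, 0]

DFT(x[n-3]) = [9, -2.0000+1.7321i, 3, 7, 3, -2.0000-1.7321i]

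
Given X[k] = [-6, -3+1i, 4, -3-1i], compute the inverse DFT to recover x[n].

x[n] = (1/4) Σ(k=0 to 3) X[k] · e^(2πikn/4)

Computing each x[n]:
x[0] = -2
x[1] = -3
x[2] = 1
x[3] = -2

x = [-2, -3, 1, -2]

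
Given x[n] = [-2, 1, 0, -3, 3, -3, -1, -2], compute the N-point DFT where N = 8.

X[k] = Σ(n=0 to 7) x[n] · ω_8^(nk)
where ω_8 = e^(-2πi/8)

Computing each X[k]:
X[0] = -7
X[1] = -1.4645-3.1213i
X[2] = 2-3i
X[3] = -8.5355-1.1213i
X[4] = 7
X[5] = -8.5355+1.1213i
X[6] = 2+3i
X[7] = -1.4645+3.1213i

X = [-7, -1.4645-3.1213i, 2-3i, -8.5355-1.1213i, 7, -8.5355+1.1213i, 2+3i, -1.4645+3.1213i]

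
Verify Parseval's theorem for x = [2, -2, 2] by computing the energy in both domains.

Time domain:
Σ|x[n]|² = |2|² + |-2|² + |2|² = 12.0000

Frequency domain:
(1/3)Σ|X[k]|² = (1/3)(|2|² + |2.0000+3.4641i|² + |2.0000-3.4641i|²) = (1/3)·36.0000 = 12.0000

Both sides agree, confirming Parseval's theorem.

Σ|x[n]|² = (1/N)Σ|X[k]|² = 12.0000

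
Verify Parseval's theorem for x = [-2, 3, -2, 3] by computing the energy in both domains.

Time domain:
Σ|x[n]|² = |-2|² + |3|² + |-2|² + |3|² = 26.0000

Frequency domain:
(1/4)Σ|X[k]|² = (1/4)(|2|² + |0|² + |-10|² + |0|²) = (1/4)·104.0000 = 26.0000

Both sides agree, confirming Parseval's theorem.

Σ|x[n]|² = (1/N)Σ|X[k]|² = 26.0000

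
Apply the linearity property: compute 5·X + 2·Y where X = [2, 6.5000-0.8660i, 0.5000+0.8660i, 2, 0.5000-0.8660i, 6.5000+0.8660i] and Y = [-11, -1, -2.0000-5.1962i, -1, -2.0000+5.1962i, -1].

By linearity: DFT(5x + 2y) = 5·DFT(x) + 2·DFT(y)
= 5·[2, 6.5000-0.8660i, 0.5000+0.8660i, 2, 0.5000-0.8660i, 6.5000+0.8660i] + 2·[-11, -1, -2.0000-5.1962i, -1, -2.0000+5.1962i, -1]

Computing element-wise:
Z[0] = 5·(2) + 2·(-11) = -12
Z[1] = 5·(6.5000-0.8660i) + 2·(-1) = 30.5000-4.3300i
Z[2] = 5·(0.5000+0.8660i) + 2·(-2.0000-5.1962i) = -1.5000-6.0624i
Z[3] = 5·(2) + 2·(-1) = 8
Z[4] = 5·(0.5000-0.8660i) + 2·(-2.0000+5.1962i) = -1.5000+6.0624i
Z[5] = 5·(6.5000+0.8660i) + 2·(-1) = 30.5000+4.3300i

DFT(5x + 2y) = 5·X + 2·Y = [-12, 30.5000-4.3300i, -1.5000-6.0624i, 8, -1.5000+6.0624i, 30.5000+4.3300i]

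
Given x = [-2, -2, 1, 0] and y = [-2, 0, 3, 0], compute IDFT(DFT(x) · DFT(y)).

(x ⊛ y)[n] = Σ(m=0 to 3) x[m] · y[(n-m) mod 4]

Computing each output sample:
(x ⊛ y)[0] = 7
(x ⊛ y)[1] = 4
(x ⊛ y)[2] = -8
(x ⊛ y)[3] = -6

x ⊛ y = [7, 4, -8, -6]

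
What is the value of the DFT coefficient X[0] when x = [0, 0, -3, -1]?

X[0] = Σ(n=0 to 3) x[n] · ω_4^0 = Σ x[n]
= (0) + (0) + (-3) + (-1)

X[0] = -4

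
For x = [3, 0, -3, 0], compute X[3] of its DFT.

X[3] = Σ(n=0 to 3) x[n] · ω_4^(3n) where ω_4 = e^(-2πi/4)
= (3)·ω_4^0 + (0)·ω_4^3 + (-3)·ω_4^6 + (0)·ω_4^9

X[3] = 6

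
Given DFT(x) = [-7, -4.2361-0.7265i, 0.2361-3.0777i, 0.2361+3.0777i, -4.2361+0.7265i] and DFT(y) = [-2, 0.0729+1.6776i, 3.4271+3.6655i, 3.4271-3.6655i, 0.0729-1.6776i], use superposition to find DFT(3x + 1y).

By linearity: DFT(3x + 1y) = 3·DFT(x) + 1·DFT(y)
= 3·[-7, -4.2361-0.7265i, 0.2361-3.0777i, 0.2361+3.0777i, -4.2361+0.7265i] + 1·[-2, 0.0729+1.6776i, 3.4271+3.6655i, 3.4271-3.6655i, 0.0729-1.6776i]

Computing element-wise:
Z[0] = 3·(-7) + 1·(-2) = -23
Z[1] = 3·(-4.2361-0.7265i) + 1·(0.0729+1.6776i) = -12.6354-0.5019i
Z[2] = 3·(0.2361-3.0777i) + 1·(3.4271+3.6655i) = 4.1354-5.5676i
Z[3] = 3·(0.2361+3.0777i) + 1·(3.4271-3.6655i) = 4.1354+5.5676i
Z[4] = 3·(-4.2361+0.7265i) + 1·(0.0729-1.6776i) = -12.6354+0.5019i

DFT(3x + 1y) = 3·X + 1·Y = [-23, -12.6354-0.5019i, 4.1354-5.5676i, 4.1354+5.5676i, -12.6354+0.5019i]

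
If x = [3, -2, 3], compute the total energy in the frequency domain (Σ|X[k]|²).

Parseval: Σ|x[n]|² = (1/N)Σ|X[k]|², so Σ|X[k]|² = N·Σ|x[n]|² = 3·22.0000

Σ|X[k]|² = N·Σ|x[n]|² = 3·22.0000 = 66.0000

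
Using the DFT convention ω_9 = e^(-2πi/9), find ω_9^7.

ω_9^7 = e^(-2πi·7/9)
= cos(-2π·7/9) + i·sin(-2π·7/9)
= cos(-14π/9) + i·sin(-14π/9)

ω_9^7 = cos(-14π/9) + i·sin(-14π/9) = 0.1736+0.9848i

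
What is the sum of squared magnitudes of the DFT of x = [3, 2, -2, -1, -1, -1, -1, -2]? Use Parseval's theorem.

Parseval: Σ|x[n]|² = (1/N)Σ|X[k]|², so Σ|X[k]|² = N·Σ|x[n]|² = 8·25.0000

Σ|X[k]|² = N·Σ|x[n]|² = 8·25.0000 = 200.0000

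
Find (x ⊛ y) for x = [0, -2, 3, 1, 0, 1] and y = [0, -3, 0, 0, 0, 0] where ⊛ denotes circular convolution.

(x ⊛ y)[n] = Σ(m=0 to 5) x[m] · y[(n-m) mod 6]

Computing each output sample:
(x ⊛ y)[0] = -3
(x ⊛ y)[1] = 0
(x ⊛ y)[2] = 6
(x ⊛ y)[3] = -9
(x ⊛ y)[4] = -3
(x ⊛ y)[5] = 0

x ⊛ y = [-3, 0, 6, -9, -3, 0]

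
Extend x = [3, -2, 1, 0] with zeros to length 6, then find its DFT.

Original 4-point DFT: [2, 2+2i, 6, 2-2i]
Zero-padded 6-point DFT provides frequency interpolation.

DFT_6([x, 0, ...]) = [2, 1.5000+0.8660i, 3.5000+2.5981i, 6, 3.5000-2.5981i, 1.5000-0.8660i]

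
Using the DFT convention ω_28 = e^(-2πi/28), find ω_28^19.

ω_28^19 = e^(-2πi·19/28)
= cos(-2π·19/28) + i·sin(-2π·19/28)
= cos(-38π/28) + i·sin(-38π/28)

ω_28^19 = cos(-38π/28) + i·sin(-38π/28) = -0.4339+0.9010i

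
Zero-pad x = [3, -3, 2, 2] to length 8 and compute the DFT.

Original 4-point DFT: [4, 1+5i, 6, 1-5i]
Zero-padded 8-point DFT provides frequency interpolation.

DFT_8([x, 0, ...]) = [4, -0.5355-1.2929i, 1+5i, 6.5355+2.7071i, 6, 6.5355-2.7071i, 1-5i, -0.5355+1.2929i]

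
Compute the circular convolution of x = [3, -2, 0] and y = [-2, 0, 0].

(x ⊛ y)[n] = Σ(m=0 to 2) x[m] · y[(n-m) mod 3]

Computing each output sample:
(x ⊛ y)[0] = -6
(x ⊛ y)[1] = 4
(x ⊛ y)[2] = 0

x ⊛ y = [-6, 4, 0]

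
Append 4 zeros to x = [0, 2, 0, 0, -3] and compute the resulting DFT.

Original 5-point DFT: [-1, -0.3090-4.7553i, 0.8090-2.9389i, 0.8090+2.9389i, -0.3090+4.7553i]
Zero-padded 9-point DFT provides frequency interpolation.

DFT_9([x, 0, ...]) = [-1, 4.3512-0.2595i, -1.9508-3.8980i, 0.5000+0.8660i, -2.4003-3.6385i, -2.4003+3.6385i, 0.5000-0.8660i, -1.9508+3.8980i, 4.3512+0.2595i]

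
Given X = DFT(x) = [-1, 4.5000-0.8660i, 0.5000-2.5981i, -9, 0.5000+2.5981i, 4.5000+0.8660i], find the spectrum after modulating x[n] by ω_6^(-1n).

Modulation property: DFT(ω_6^(-1n)·x[n]) = X[(k-1) mod 6], so circularly shift X by 1 positions.

X[k-1] = [4.5000+0.8660i, -1, 4.5000-0.8660i, 0.5000-2.5981i, -9, 0.5000+2.5981i]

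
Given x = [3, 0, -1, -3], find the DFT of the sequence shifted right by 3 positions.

Time shift by 3: X_shifted[k] = ω_4^(3k) · X[k]
Shifted x = [0, -1, -3, 3]

DFT(x[n-3]) = [-1, 3+4i, -5, 3-4i]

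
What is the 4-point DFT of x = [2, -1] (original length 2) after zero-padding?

Original 2-point DFT: [1, 3]
Zero-padded 4-point DFT provides frequency interpolation.

DFT_4([x, 0, ...]) = [1, 2+1i, 3, 2-1i]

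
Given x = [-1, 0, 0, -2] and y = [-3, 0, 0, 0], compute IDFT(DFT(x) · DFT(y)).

(x ⊛ y)[n] = Σ(m=0 to 3) x[m] · y[(n-m) mod 4]

Computing each output sample:
(x ⊛ y)[0] = 3
(x ⊛ y)[1] = 0
(x ⊛ y)[2] = 0
(x ⊛ y)[3] = 6

x ⊛ y = [3, 0, 0, 6]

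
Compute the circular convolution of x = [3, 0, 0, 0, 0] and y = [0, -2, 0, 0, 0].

(x ⊛ y)[n] = Σ(m=0 to 4) x[m] · y[(n-m) mod 5]

Computing each output sample:
(x ⊛ y)[0] = 0
(x ⊛ y)[1] = -6
(x ⊛ y)[2] = 0
(x ⊛ y)[3] = 0
(x ⊛ y)[4] = 0

x ⊛ y = [0, -6, 0, 0, 0]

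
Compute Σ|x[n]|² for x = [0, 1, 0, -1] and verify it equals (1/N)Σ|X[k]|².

Time domain:
Σ|x[n]|² = |0|² + |1|² + |0|² + |-1|² = 2.0000

Frequency domain:
(1/4)Σ|X[k]|² = (1/4)(|0|² + |-2i|² + |0|² + |2i|²) = (1/4)·8.0000 = 2.0000

Both sides agree, confirming Parseval's theorem.

Σ|x[n]|² = (1/N)Σ|X[k]|² = 2.0000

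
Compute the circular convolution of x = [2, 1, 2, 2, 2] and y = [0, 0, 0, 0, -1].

(x ⊛ y)[n] = Σ(m=0 to 4) x[m] · y[(n-m) mod 5]

Computing each output sample:
(x ⊛ y)[0] = -1
(x ⊛ y)[1] = -2
(x ⊛ y)[2] = -2
(x ⊛ y)[3] = -2
(x ⊛ y)[4] = -2

x ⊛ y = [-1, -2, -2, -2, -2]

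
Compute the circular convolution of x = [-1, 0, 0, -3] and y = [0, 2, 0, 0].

(x ⊛ y)[n] = Σ(m=0 to 3) x[m] · y[(n-m) mod 4]

Computing each output sample:
(x ⊛ y)[0] = -6
(x ⊛ y)[1] = -2
(x ⊛ y)[2] = 0
(x ⊛ y)[3] = 0

x ⊛ y = [-6, -2, 0, 0]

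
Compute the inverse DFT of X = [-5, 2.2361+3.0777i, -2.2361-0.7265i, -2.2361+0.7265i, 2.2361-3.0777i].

x[n] = (1/5) Σ(k=0 to 4) X[k] · e^(2πikn/5)

Computing each x[n]:
x[0] = -1
x[1] = -1
x[2] = -3
x[3] = -1
x[4] = 1

x = [-1, -1, -3, -1, 1]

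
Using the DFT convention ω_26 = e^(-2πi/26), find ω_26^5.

ω_26^5 = e^(-2πi·5/26)
= cos(-2π·5/26) + i·sin(-2π·5/26)
= cos(-10π/26) + i·sin(-10π/26)

ω_26^5 = cos(-10π/26) + i·sin(-10π/26) = 0.3546-0.9350i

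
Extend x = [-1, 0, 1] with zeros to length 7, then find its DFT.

Original 3-point DFT: [0, -1.5000+0.8660i, -1.5000-0.8660i]
Zero-padded 7-point DFT provides frequency interpolation.

DFT_7([x, 0, ...]) = [0, -1.2225-0.9749i, -1.9010+0.4339i, -0.3765+0.7818i, -0.3765-0.7818i, -1.9010-0.4339i, -1.2225+0.9749i]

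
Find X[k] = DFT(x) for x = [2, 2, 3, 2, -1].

X[k] = Σ(n=0 to 4) x[n] · ω_5^(nk)
where ω_5 = e^(-2πi/5)

Computing each X[k]:
X[0] = 8
X[1] = -1.7361-3.4410i
X[2] = 2.7361-0.8123i
X[3] = 2.7361+0.8123i
X[4] = -1.7361+3.4410i

X = [8, -1.7361-3.4410i, 2.7361-0.8123i, 2.7361+0.8123i, -1.7361+3.4410i]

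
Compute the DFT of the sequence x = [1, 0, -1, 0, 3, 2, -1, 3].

X[k] = Σ(n=0 to 7) x[n] · ω_8^(nk)
where ω_8 = e^(-2πi/8)

Computing each X[k]:
X[0] = 7
X[1] = -1.2929+3.5355i
X[2] = 6+1i
X[3] = -2.7071+3.5355i
X[4] = -3
X[5] = -2.7071-3.5355i
X[6] = 6-1i
X[7] = -1.2929-3.5355i

X = [7, -1.2929+3.5355i, 6+1i, -2.7071+3.5355i, -3, -2.7071-3.5355i, 6-1i, -1.2929-3.5355i]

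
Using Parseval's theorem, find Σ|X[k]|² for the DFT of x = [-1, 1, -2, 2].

Parseval: Σ|x[n]|² = (1/N)Σ|X[k]|², so Σ|X[k]|² = N·Σ|x[n]|² = 4·10.0000

Σ|X[k]|² = N·Σ|x[n]|² = 4·10.0000 = 40.0000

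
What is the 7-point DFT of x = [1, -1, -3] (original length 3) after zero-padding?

Original 3-point DFT: [-3, 3.0000-1.7321i, 3.0000+1.7321i]
Zero-padded 7-point DFT provides frequency interpolation.

DFT_7([x, 0, ...]) = [-3, 1.0441+3.7066i, 3.9254-0.3267i, 0.0305-1.9116i, 0.0305+1.9116i, 3.9254+0.3267i, 1.0441-3.7066i]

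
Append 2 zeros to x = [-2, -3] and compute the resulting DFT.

Original 2-point DFT: [-5, 1]
Zero-padded 4-point DFT provides frequency interpolation.

DFT_4([x, 0, ...]) = [-5, -2+3i, 1, -2-3i]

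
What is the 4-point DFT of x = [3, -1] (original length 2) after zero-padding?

Original 2-point DFT: [2, 4]
Zero-padded 4-point DFT provides frequency interpolation.

DFT_4([x, 0, ...]) = [2, 3+1i, 4, 3-1i]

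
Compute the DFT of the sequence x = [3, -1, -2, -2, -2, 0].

X[k] = Σ(n=0 to 5) x[n] · ω_6^(nk)
where ω_6 = e^(-2πi/6)

Computing each X[k]:
X[0] = -4
X[1] = 6.5000+0.8660i
X[2] = 3.5000+0.8660i
X[3] = 2
X[4] = 3.5000-0.8660i
X[5] = 6.5000-0.8660i

X = [-4, 6.5000+0.8660i, 3.5000+0.8660i, 2, 3.5000-0.8660i, 6.5000-0.8660i]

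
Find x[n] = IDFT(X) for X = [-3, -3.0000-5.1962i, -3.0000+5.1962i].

x[n] = (1/3) Σ(k=0 to 2) X[k] · e^(2πikn/3)

Computing each x[n]:
x[0] = -3
x[1] = 3
x[2] = -3

x = [-3, 3, -3]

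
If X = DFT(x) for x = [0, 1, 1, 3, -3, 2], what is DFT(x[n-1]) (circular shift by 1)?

Time shift by 1: X_shifted[k] = ω_6^(1k) · X[k]
Shifted x = [2, 0, 1, 1, 3, -3]

DFT(x[n-1]) = [4, -2.5000-0.8660i, 2.5000-4.3301i, 8, 2.5000+4.3301i, -2.5000+0.8660i]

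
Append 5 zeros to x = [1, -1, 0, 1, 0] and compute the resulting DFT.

Original 5-point DFT: [1, -0.1180+1.5388i, 2.1180-0.3633i, 2.1180+0.3633i, -0.1180-1.5388i]
Zero-padded 10-point DFT provides frequency interpolation.

DFT_10([x, 0, ...]) = [1, -0.1180-0.3633i, -0.1180+1.5388i, 2.1180+1.5388i, 2.1180-0.3633i, 1, 2.1180+0.3633i, 2.1180-1.5388i, -0.1180-1.5388i, -0.1180+0.3633i]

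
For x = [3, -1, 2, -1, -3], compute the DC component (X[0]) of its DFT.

X[0] = Σ(n=0 to 4) x[n] · ω_5^0 = Σ x[n]
= (3) + (-1) + (2) + (-1) + (-3)

X[0] = 0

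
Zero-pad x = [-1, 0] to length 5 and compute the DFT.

Original 2-point DFT: [-1, -1]
Zero-padded 5-point DFT provides frequency interpolation.

DFT_5([x, 0, ...]) = [-1, -1, -1, -1, -1]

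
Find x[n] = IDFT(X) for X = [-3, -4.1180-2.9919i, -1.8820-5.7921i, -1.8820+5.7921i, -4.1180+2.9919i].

x[n] = (1/5) Σ(k=0 to 4) X[k] · e^(2πikn/5)

Computing each x[n]:
x[0] = -3
x[1] = 2
x[2] = -1
x[3] = 2
x[4] = -3

x = [-3, 2, -1, 2, -3]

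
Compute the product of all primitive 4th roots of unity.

The primitive 4th roots of unity are ω_4^k for k coprime to 4: k ∈ {1, 3}
Their product equals the constant term of the cyclotomic polynomial Φ_4(x) up to sign.
For n ≥ 3, the product of all primitive nth roots of unity is 1. (For n=1 it is 1; for n=2 it is -1.)

1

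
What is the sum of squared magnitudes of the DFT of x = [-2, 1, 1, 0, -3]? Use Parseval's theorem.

Parseval: Σ|x[n]|² = (1/N)Σ|X[k]|², so Σ|X[k]|² = N·Σ|x[n]|² = 5·15.0000

Σ|X[k]|² = N·Σ|x[n]|² = 5·15.0000 = 75.0000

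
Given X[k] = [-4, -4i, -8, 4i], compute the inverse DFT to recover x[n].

x[n] = (1/4) Σ(k=0 to 3) X[k] · e^(2πikn/4)

Computing each x[n]:
x[0] = -3
x[1] = 3
x[2] = -3
x[3] = -1

x = [-3, 3, -3, -1]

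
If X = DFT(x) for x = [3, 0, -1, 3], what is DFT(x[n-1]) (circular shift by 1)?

Time shift by 1: X_shifted[k] = ω_4^(1k) · X[k]
Shifted x = [3, 3, 0, -1]

DFT(x[n-1]) = [5, 3-4i, 1, 3+4i]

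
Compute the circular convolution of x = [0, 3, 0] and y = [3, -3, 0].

(x ⊛ y)[n] = Σ(m=0 to 2) x[m] · y[(n-m) mod 3]

Computing each output sample:
(x ⊛ y)[0] = 0
(x ⊛ y)[1] = 9
(x ⊛ y)[2] = -9

x ⊛ y = [0, 9, -9]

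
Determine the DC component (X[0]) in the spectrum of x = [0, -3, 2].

X[0] = Σ(n=0 to 2) x[n] · ω_3^0 = Σ x[n]
= (0) + (-3) + (2)

X[0] = -1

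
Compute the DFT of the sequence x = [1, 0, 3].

X[k] = Σ(n=0 to 2) x[n] · ω_3^(nk)
where ω_3 = e^(-2πi/3)

Computing each X[k]:
X[0] = 4
X[1] = -0.5000+2.5981i
X[2] = -0.5000-2.5981i

X = [4, -0.5000+2.5981i, -0.5000-2.5981i]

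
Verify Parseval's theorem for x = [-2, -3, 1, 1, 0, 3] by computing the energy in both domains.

Time domain:
Σ|x[n]|² = |-2|² + |-3|² + |1|² + |1|² + |0|² + |3|² = 24.0000

Frequency domain:
(1/6)Σ|X[k]|² = (1/6)(|0|² + |-3.5000+4.3301i|² + |-1.5000+6.0622i|² + |-2|² + |-1.5000-6.0622i|² + |-3.5000-4.3301i|²) = (1/6)·144.0000 = 24.0000

Both sides agree, confirming Parseval's theorem.

Σ|x[n]|² = (1/N)Σ|X[k]|² = 24.0000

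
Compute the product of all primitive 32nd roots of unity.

The primitive 32nd roots of unity are ω_32^k for k coprime to 32: k ∈ {1, 3, 5, 7, 9, 11, 13, 15, 17, 19, 21, 23, 25, 27, 29, 31}
Their product equals the constant term of the cyclotomic polynomial Φ_32(x) up to sign.
For n ≥ 3, the product of all primitive nth roots of unity is 1. (For n=1 it is 1; for n=2 it is -1.)

1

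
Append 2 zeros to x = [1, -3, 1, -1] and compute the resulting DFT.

Original 4-point DFT: [-2, 2i, 6, -2i]
Zero-padded 6-point DFT provides frequency interpolation.

DFT_6([x, 0, ...]) = [-2, 1.7321i, 1.0000+3.4641i, 6, 1.0000-3.4641i, -1.7321i]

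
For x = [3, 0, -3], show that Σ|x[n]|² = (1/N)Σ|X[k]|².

Time domain:
Σ|x[n]|² = |3|² + |0|² + |-3|² = 18.0000

Frequency domain:
(1/3)Σ|X[k]|² = (1/3)(|0|² + |4.5000-2.5981i|² + |4.5000+2.5981i|²) = (1/3)·54.0000 = 18.0000

Both sides agree, confirming Parseval's theorem.

Σ|x[n]|² = (1/N)Σ|X[k]|² = 18.0000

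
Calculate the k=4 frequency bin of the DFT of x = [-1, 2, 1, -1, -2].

X[4] = Σ(n=0 to 4) x[n] · ω_5^(4n) where ω_5 = e^(-2πi/5)
= (-1)·ω_5^0 + (2)·ω_5^4 + (1)·ω_5^8 + (-1)·ω_5^12 + (-2)·ω_5^16

X[4] = -1.0000+4.9798i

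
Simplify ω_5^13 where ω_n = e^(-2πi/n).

Since ω_5^5 = 1, powers reduce modulo 5.
13 mod 5 = 3
So ω_5^13 = ω_5^3 = e^(-2πi·3/5)

ω_5^13 = ω_5^3 = -0.8090+0.5878i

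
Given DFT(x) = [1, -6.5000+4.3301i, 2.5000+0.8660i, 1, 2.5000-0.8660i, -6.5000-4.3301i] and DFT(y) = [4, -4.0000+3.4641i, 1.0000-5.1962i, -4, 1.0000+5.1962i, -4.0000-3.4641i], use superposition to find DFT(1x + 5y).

By linearity: DFT(1x + 5y) = 1·DFT(x) + 5·DFT(y)
= 1·[1, -6.5000+4.3301i, 2.5000+0.8660i, 1, 2.5000-0.8660i, -6.5000-4.3301i] + 5·[4, -4.0000+3.4641i, 1.0000-5.1962i, -4, 1.0000+5.1962i, -4.0000-3.4641i]

Computing element-wise:
Z[0] = 1·(1) + 5·(4) = 21
Z[1] = 1·(-6.5000+4.3301i) + 5·(-4.0000+3.4641i) = -26.5000+21.6506i
Z[2] = 1·(2.5000+0.8660i) + 5·(1.0000-5.1962i) = 7.5000-25.1150i
Z[3] = 1·(1) + 5·(-4) = -19
Z[4] = 1·(2.5000-0.8660i) + 5·(1.0000+5.1962i) = 7.5000+25.1150i
Z[5] = 1·(-6.5000-4.3301i) + 5·(-4.0000-3.4641i) = -26.5000-21.6506i

DFT(1x + 5y) = 1·X + 5·Y = [21, -26.5000+21.6506i, 7.5000-25.1150i, -19, 7.5000+25.1150i, -26.5000-21.6506i]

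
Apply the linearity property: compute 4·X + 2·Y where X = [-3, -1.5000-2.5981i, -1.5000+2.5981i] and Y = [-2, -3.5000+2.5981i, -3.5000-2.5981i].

By linearity: DFT(4x + 2y) = 4·DFT(x) + 2·DFT(y)
= 4·[-3, -1.5000-2.5981i, -1.5000+2.5981i] + 2·[-2, -3.5000+2.5981i, -3.5000-2.5981i]

Computing element-wise:
Z[0] = 4·(-3) + 2·(-2) = -16
Z[1] = 4·(-1.5000-2.5981i) + 2·(-3.5000+2.5981i) = -13.0000-5.1962i
Z[2] = 4·(-1.5000+2.5981i) + 2·(-3.5000-2.5981i) = -13.0000+5.1962i

DFT(4x + 2y) = 4·X + 2·Y = [-16, -13.0000-5.1962i, -13.0000+5.1962i]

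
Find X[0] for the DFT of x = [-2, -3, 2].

X[0] = Σ(n=0 to 2) x[n] · ω_3^0 = Σ x[n]
= (-2) + (-3) + (2)

X[0] = -3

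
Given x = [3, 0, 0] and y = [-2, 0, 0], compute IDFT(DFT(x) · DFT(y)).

(x ⊛ y)[n] = Σ(m=0 to 2) x[m] · y[(n-m) mod 3]

Computing each output sample:
(x ⊛ y)[0] = -6
(x ⊛ y)[1] = 0
(x ⊛ y)[2] = 0

x ⊛ y = [-6, 0, 0]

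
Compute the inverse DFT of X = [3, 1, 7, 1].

x[n] = (1/4) Σ(k=0 to 3) X[k] · e^(2πikn/4)

Computing each x[n]:
x[0] = 3
x[1] = -1
x[2] = 2
x[3] = -1

x = [3, -1, 2, -1]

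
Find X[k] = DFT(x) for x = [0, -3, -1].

X[k] = Σ(n=0 to 2) x[n] · ω_3^(nk)
where ω_3 = e^(-2πi/3)

Computing each X[k]:
X[0] = -4
X[1] = 2.0000+1.7321i
X[2] = 2.0000-1.7321i

X = [-4, 2.0000+1.7321i, 2.0000-1.7321i]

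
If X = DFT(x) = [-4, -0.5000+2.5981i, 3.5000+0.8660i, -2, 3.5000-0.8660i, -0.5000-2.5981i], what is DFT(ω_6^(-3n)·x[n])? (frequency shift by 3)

Modulation property: DFT(ω_6^(-3n)·x[n]) = X[(k-3) mod 6], so circularly shift X by 3 positions.

X[k-3] = [-2, 3.5000-0.8660i, -0.5000-2.5981i, -4, -0.5000+2.5981i, 3.5000+0.8660i]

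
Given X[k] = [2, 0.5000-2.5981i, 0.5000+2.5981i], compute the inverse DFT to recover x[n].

x[n] = (1/3) Σ(k=0 to 2) X[k] · e^(2πikn/3)

Computing each x[n]:
x[0] = 1
x[1] = 2
x[2] = -1

x = [1, 2, -1]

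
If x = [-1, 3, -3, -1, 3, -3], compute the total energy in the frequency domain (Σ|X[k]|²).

Parseval: Σ|x[n]|² = (1/N)Σ|X[k]|², so Σ|X[k]|² = N·Σ|x[n]|² = 6·38.0000

Σ|X[k]|² = N·Σ|x[n]|² = 6·38.0000 = 228.0000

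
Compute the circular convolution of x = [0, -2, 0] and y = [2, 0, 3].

(x ⊛ y)[n] = Σ(m=0 to 2) x[m] · y[(n-m) mod 3]

Computing each output sample:
(x ⊛ y)[0] = -6
(x ⊛ y)[1] = -4
(x ⊛ y)[2] = 0

x ⊛ y = [-6, -4, 0]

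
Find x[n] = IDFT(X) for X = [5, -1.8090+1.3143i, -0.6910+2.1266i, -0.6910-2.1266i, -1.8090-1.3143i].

x[n] = (1/5) Σ(k=0 to 4) X[k] · e^(2πikn/5)

Computing each x[n]:
x[0] = 0
x[1] = 0
x[2] = 2
x[3] = 1
x[4] = 2

x = [0, 0, 2, 1, 2]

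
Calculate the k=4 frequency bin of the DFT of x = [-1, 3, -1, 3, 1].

X[4] = Σ(n=0 to 4) x[n] · ω_5^(4n) where ω_5 = e^(-2πi/5)
= (-1)·ω_5^0 + (3)·ω_5^4 + (-1)·ω_5^8 + (3)·ω_5^12 + (1)·ω_5^16

X[4] = -1.3820-0.4490i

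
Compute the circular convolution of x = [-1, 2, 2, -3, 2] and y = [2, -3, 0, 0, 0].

(x ⊛ y)[n] = Σ(m=0 to 4) x[m] · y[(n-m) mod 5]

Computing each output sample:
(x ⊛ y)[0] = -8
(x ⊛ y)[1] = 7
(x ⊛ y)[2] = -2
(x ⊛ y)[3] = -12
(x ⊛ y)[4] = 13

x ⊛ y = [-8, 7, -2, -12, 13]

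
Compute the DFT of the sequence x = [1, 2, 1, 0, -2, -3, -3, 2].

X[k] = Σ(n=0 to 7) x[n] · ω_8^(nk)
where ω_8 = e^(-2πi/8)

Computing each X[k]:
X[0] = -2
X[1] = 7.9497-6.1213i
X[2] = 1+3i
X[3] = -1.9497+1.8787i
X[4] = -4
X[5] = -1.9497-1.8787i
X[6] = 1-3i
X[7] = 7.9497+6.1213i

X = [-2, 7.9497-6.1213i, 1+3i, -1.9497+1.8787i, -4, -1.9497-1.8787i, 1-3i, 7.9497+6.1213i]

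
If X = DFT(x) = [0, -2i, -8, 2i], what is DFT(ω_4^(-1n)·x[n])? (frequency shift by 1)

Modulation property: DFT(ω_4^(-1n)·x[n]) = X[(k-1) mod 4], so circularly shift X by 1 positions.

X[k-1] = [2i, 0, -2i, -8]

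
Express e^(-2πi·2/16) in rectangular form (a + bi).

ω_16^2 = e^(-2πi·2/16)
= cos(-2π·2/16) + i·sin(-2π·2/16)
= cos(-4π/16) + i·sin(-4π/16)

ω_16^2 = cos(-4π/16) + i·sin(-4π/16) = 0.7071-0.7071i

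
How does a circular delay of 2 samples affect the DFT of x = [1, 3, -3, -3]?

Time shift by 2: X_shifted[k] = ω_4^(2k) · X[k]
Shifted x = [-3, -3, 1, 3]

DFT(x[n-2]) = [-2, -4+6i, -2, -4-6i]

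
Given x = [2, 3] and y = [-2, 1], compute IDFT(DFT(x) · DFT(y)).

(x ⊛ y)[n] = Σ(m=0 to 1) x[m] · y[(n-m) mod 2]

Computing each output sample:
(x ⊛ y)[0] = -1
(x ⊛ y)[1] = -4

x ⊛ y = [-1, -4]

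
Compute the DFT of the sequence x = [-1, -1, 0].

X[k] = Σ(n=0 to 2) x[n] · ω_3^(nk)
where ω_3 = e^(-2πi/3)

Computing each X[k]:
X[0] = -2
X[1] = -0.5000+0.8660i
X[2] = -0.5000-0.8660i

X = [-2, -0.5000+0.8660i, -0.5000-0.8660i]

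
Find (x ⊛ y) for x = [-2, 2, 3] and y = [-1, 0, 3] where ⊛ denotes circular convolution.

(x ⊛ y)[n] = Σ(m=0 to 2) x[m] · y[(n-m) mod 3]

Computing each output sample:
(x ⊛ y)[0] = 8
(x ⊛ y)[1] = 7
(x ⊛ y)[2] = -9

x ⊛ y = [8, 7, -9]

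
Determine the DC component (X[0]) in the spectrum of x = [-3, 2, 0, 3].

X[0] = Σ(n=0 to 3) x[n] · ω_4^0 = Σ x[n]
= (-3) + (2) + (0) + (3)

X[0] = 2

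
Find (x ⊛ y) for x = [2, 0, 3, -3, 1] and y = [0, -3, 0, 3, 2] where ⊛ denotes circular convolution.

(x ⊛ y)[n] = Σ(m=0 to 4) x[m] · y[(n-m) mod 5]

Computing each output sample:
(x ⊛ y)[0] = 6
(x ⊛ y)[1] = -9
(x ⊛ y)[2] = -3
(x ⊛ y)[3] = -1
(x ⊛ y)[4] = 13

x ⊛ y = [6, -9, -3, -1, 13]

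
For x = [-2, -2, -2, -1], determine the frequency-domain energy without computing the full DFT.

Parseval: Σ|x[n]|² = (1/N)Σ|X[k]|², so Σ|X[k]|² = N·Σ|x[n]|² = 4·13.0000

Σ|X[k]|² = N·Σ|x[n]|² = 4·13.0000 = 52.0000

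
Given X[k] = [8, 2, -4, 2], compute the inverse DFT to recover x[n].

x[n] = (1/4) Σ(k=0 to 3) X[k] · e^(2πikn/4)

Computing each x[n]:
x[0] = 2
x[1] = 3
x[2] = 0
x[3] = 3

x = [2, 3, 0, 3]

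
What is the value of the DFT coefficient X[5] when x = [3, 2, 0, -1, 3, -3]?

X[5] = Σ(n=0 to 5) x[n] · ω_6^(5n) where ω_6 = e^(-2πi/6)
= (3)·ω_6^0 + (2)·ω_6^5 + (0)·ω_6^10 + (-1)·ω_6^15 + (3)·ω_6^20 + (-3)·ω_6^25

X[5] = 2.0000+1.7321i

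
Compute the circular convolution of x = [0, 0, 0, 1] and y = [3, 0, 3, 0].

(x ⊛ y)[n] = Σ(m=0 to 3) x[m] · y[(n-m) mod 4]

Computing each output sample:
(x ⊛ y)[0] = 0
(x ⊛ y)[1] = 3
(x ⊛ y)[2] = 0
(x ⊛ y)[3] = 3

x ⊛ y = [0, 3, 0, 3]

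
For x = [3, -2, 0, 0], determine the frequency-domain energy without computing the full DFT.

Parseval: Σ|x[n]|² = (1/N)Σ|X[k]|², so Σ|X[k]|² = N·Σ|x[n]|² = 4·13.0000

Σ|X[k]|² = N·Σ|x[n]|² = 4·13.0000 = 52.0000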